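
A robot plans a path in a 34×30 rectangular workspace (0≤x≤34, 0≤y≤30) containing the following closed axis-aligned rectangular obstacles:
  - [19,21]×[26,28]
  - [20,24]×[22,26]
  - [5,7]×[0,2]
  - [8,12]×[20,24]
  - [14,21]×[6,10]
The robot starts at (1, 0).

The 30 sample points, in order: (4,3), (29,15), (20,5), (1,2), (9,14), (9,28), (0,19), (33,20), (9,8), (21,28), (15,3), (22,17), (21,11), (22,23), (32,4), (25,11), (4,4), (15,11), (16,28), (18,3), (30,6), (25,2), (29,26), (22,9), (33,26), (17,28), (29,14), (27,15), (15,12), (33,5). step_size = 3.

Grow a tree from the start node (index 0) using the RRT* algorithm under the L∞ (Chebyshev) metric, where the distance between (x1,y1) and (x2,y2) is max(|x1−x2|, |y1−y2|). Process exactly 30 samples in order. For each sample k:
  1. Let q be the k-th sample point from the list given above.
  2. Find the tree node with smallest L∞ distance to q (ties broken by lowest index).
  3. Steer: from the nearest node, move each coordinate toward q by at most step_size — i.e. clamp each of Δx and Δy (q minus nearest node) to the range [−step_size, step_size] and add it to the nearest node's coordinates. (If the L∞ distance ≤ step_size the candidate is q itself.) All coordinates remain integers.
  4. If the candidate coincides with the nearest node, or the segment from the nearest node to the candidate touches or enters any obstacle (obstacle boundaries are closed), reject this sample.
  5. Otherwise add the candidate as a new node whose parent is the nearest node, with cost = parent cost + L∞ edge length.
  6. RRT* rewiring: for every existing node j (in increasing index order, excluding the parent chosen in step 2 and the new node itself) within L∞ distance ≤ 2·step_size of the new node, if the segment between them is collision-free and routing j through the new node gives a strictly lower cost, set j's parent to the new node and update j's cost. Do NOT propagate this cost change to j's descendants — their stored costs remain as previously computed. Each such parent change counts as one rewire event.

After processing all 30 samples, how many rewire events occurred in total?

1. q=(4,3) nearest=0 d=3 new=(4,3) → add node 1 parent=0 cost=3
2. q=(29,15) nearest=1 d=25 new=(7,6) → add node 2 parent=1 cost=6
3. q=(20,5) nearest=2 d=13 new=(10,5) → add node 3 parent=2 cost=9
4. q=(1,2) nearest=0 d=2 new=(1,2) → add node 4 parent=0 cost=2
5. q=(9,14) nearest=2 d=8 new=(9,9) → add node 5 parent=2 cost=9
6. q=(9,28) nearest=5 d=19 new=(9,12) → add node 6 parent=5 cost=12
7. q=(0,19) nearest=6 d=9 new=(6,15) → add node 7 parent=6 cost=15
8. q=(33,20) nearest=3 d=23 new=(13,8) → add node 8 parent=3 cost=12
9. q=(9,8) nearest=5 d=1 new=(9,8) → add node 9 parent=5 cost=10
10. q=(21,28) nearest=7 d=15 new=(9,18) → add node 10 parent=7 cost=18
11. q=(15,3) nearest=3 d=5 new=(13,3) → add node 11 parent=3 cost=12
12. q=(22,17) nearest=8 d=9 new=(16,11) → blocked by [14,21]×[6,10], reject
13. q=(21,11) nearest=8 d=8 new=(16,11) → blocked by [14,21]×[6,10], reject
14. q=(22,23) nearest=6 d=13 new=(12,15) → add node 12 parent=6 cost=15
15. q=(32,4) nearest=8 d=19 new=(16,5) → blocked by [14,21]×[6,10], reject
16. q=(25,11) nearest=8 d=12 new=(16,11) → blocked by [14,21]×[6,10], reject
17. q=(4,4) nearest=1 d=1 new=(4,4) → add node 13 parent=1 cost=4; rewire 9→13 (9<10)
18. q=(15,11) nearest=8 d=3 new=(15,11) → blocked by [14,21]×[6,10], reject
19. q=(16,28) nearest=10 d=10 new=(12,21) → blocked by [8,12]×[20,24], reject
20. q=(18,3) nearest=8 d=5 new=(16,5) → blocked by [14,21]×[6,10], reject
21. q=(30,6) nearest=8 d=17 new=(16,6) → blocked by [14,21]×[6,10], reject
22. q=(25,2) nearest=8 d=12 new=(16,5) → blocked by [14,21]×[6,10], reject
23. q=(29,26) nearest=12 d=17 new=(15,18) → add node 14 parent=12 cost=18
24. q=(22,9) nearest=8 d=9 new=(16,9) → blocked by [14,21]×[6,10], reject
25. q=(33,26) nearest=14 d=18 new=(18,21) → add node 15 parent=14 cost=21
26. q=(17,28) nearest=15 d=7 new=(17,24) → add node 16 parent=15 cost=24
27. q=(29,14) nearest=15 d=11 new=(21,18) → add node 17 parent=15 cost=24
28. q=(27,15) nearest=17 d=6 new=(24,15) → add node 18 parent=17 cost=27
29. q=(15,12) nearest=12 d=3 new=(15,12) → add node 19 parent=12 cost=18
30. q=(33,5) nearest=18 d=10 new=(27,12) → add node 20 parent=18 cost=30

Rewire events: 1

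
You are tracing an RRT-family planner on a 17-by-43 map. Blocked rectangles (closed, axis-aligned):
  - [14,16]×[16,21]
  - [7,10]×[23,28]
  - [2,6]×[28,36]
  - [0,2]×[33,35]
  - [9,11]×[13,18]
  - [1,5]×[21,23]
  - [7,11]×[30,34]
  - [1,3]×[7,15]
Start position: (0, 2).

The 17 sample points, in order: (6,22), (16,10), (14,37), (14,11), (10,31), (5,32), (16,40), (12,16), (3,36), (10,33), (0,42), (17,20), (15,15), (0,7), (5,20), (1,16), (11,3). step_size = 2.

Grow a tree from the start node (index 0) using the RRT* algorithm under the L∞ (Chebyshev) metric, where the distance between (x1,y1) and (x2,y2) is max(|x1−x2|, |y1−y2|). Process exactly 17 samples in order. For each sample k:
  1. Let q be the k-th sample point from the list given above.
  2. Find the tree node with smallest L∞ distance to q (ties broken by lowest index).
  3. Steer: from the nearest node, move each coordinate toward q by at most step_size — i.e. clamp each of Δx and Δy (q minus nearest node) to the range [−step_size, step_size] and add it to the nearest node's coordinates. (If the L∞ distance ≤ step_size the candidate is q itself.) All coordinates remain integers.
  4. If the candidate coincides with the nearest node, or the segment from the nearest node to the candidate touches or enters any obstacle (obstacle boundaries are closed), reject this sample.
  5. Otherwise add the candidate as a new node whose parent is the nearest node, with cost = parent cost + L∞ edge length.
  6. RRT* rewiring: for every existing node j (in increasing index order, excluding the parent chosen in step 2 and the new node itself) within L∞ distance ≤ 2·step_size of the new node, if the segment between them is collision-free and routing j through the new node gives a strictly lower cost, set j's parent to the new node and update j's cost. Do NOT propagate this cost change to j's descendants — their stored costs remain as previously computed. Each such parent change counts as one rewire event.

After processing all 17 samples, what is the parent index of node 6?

1. q=(6,22) nearest=0 d=20 new=(2,4) → add node 1 parent=0 cost=2
2. q=(16,10) nearest=1 d=14 new=(4,6) → add node 2 parent=1 cost=4
3. q=(14,37) nearest=2 d=31 new=(6,8) → add node 3 parent=2 cost=6
4. q=(14,11) nearest=3 d=8 new=(8,10) → add node 4 parent=3 cost=8
5. q=(10,31) nearest=4 d=21 new=(10,12) → add node 5 parent=4 cost=10
6. q=(5,32) nearest=5 d=20 new=(8,14) → blocked by [9,11]×[13,18], reject
7. q=(16,40) nearest=5 d=28 new=(12,14) → blocked by [9,11]×[13,18], reject
8. q=(12,16) nearest=5 d=4 new=(12,14) → blocked by [9,11]×[13,18], reject
9. q=(3,36) nearest=5 d=24 new=(8,14) → blocked by [9,11]×[13,18], reject
10. q=(10,33) nearest=5 d=21 new=(10,14) → blocked by [9,11]×[13,18], reject
11. q=(0,42) nearest=5 d=30 new=(8,14) → blocked by [9,11]×[13,18], reject
12. q=(17,20) nearest=5 d=8 new=(12,14) → blocked by [9,11]×[13,18], reject
13. q=(15,15) nearest=5 d=5 new=(12,14) → blocked by [9,11]×[13,18], reject
14. q=(0,7) nearest=1 d=3 new=(0,6) → add node 6 parent=1 cost=4
15. q=(5,20) nearest=5 d=8 new=(8,14) → blocked by [9,11]×[13,18], reject
16. q=(1,16) nearest=4 d=7 new=(6,12) → add node 7 parent=4 cost=10
17. q=(11,3) nearest=3 d=5 new=(8,6) → add node 8 parent=3 cost=8

Parent of node 6: 1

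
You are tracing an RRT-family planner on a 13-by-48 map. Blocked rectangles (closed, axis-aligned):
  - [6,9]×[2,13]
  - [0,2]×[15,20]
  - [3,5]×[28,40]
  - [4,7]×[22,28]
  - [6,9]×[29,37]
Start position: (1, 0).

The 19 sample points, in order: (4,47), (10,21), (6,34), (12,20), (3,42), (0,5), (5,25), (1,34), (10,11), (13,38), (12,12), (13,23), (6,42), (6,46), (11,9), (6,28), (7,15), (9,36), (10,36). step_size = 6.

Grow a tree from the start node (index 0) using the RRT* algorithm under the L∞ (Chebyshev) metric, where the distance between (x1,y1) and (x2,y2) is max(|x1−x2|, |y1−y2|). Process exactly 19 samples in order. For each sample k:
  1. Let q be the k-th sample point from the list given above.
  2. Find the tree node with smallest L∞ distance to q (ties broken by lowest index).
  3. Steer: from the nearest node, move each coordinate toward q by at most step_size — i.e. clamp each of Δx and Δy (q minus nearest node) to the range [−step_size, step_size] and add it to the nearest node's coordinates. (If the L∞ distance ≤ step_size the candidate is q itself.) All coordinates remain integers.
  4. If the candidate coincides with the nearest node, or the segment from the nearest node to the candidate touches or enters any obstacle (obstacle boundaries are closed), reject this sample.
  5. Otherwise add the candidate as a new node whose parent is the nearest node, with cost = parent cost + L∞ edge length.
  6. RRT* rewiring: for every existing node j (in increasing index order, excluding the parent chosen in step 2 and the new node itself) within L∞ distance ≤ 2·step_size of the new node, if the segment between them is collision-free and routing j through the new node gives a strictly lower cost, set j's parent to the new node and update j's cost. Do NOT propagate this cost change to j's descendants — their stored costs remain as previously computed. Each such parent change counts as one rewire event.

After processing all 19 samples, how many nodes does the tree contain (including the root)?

Node count: 10

1. q=(4,47) nearest=0 d=47 new=(4,6) → add node 1 parent=0 cost=6
2. q=(10,21) nearest=1 d=15 new=(10,12) → blocked by [6,9]×[2,13], reject
3. q=(6,34) nearest=1 d=28 new=(6,12) → blocked by [6,9]×[2,13], reject
4. q=(12,20) nearest=1 d=14 new=(10,12) → blocked by [6,9]×[2,13], reject
5. q=(3,42) nearest=1 d=36 new=(3,12) → add node 2 parent=1 cost=12
6. q=(0,5) nearest=1 d=4 new=(0,5) → add node 3 parent=1 cost=10
7. q=(5,25) nearest=2 d=13 new=(5,18) → add node 4 parent=2 cost=18
8. q=(1,34) nearest=4 d=16 new=(1,24) → add node 5 parent=4 cost=24
9. q=(10,11) nearest=1 d=6 new=(10,11) → blocked by [6,9]×[2,13], reject
10. q=(13,38) nearest=5 d=14 new=(7,30) → blocked by [3,5]×[28,40], reject
11. q=(12,12) nearest=4 d=7 new=(11,12) → add node 6 parent=4 cost=24
12. q=(13,23) nearest=4 d=8 new=(11,23) → add node 7 parent=4 cost=24
13. q=(6,42) nearest=5 d=18 new=(6,30) → blocked by [3,5]×[28,40], reject
14. q=(6,46) nearest=5 d=22 new=(6,30) → blocked by [3,5]×[28,40], reject
15. q=(11,9) nearest=6 d=3 new=(11,9) → add node 8 parent=6 cost=27
16. q=(6,28) nearest=5 d=5 new=(6,28) → blocked by [4,7]×[22,28], reject
17. q=(7,15) nearest=4 d=3 new=(7,15) → add node 9 parent=4 cost=21
18. q=(9,36) nearest=5 d=12 new=(7,30) → blocked by [3,5]×[28,40], reject
19. q=(10,36) nearest=5 d=12 new=(7,30) → blocked by [3,5]×[28,40], reject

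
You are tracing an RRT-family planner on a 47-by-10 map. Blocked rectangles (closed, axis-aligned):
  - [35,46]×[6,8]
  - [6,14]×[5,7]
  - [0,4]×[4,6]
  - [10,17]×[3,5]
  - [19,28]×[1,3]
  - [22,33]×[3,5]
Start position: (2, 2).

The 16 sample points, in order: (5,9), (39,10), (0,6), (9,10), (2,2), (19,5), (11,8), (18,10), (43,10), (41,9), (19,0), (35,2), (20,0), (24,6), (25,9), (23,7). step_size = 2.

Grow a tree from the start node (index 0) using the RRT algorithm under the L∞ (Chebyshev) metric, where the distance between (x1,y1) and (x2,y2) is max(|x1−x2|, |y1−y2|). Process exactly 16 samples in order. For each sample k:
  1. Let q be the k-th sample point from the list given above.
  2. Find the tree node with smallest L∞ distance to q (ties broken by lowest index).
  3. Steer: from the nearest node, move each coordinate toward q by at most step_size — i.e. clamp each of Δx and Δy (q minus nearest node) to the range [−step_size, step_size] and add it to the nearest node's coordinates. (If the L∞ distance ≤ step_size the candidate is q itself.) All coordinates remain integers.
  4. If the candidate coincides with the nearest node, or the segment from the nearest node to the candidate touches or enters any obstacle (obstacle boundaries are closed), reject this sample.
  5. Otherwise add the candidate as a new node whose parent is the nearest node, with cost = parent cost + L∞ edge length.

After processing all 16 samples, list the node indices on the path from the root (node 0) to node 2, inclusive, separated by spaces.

1. q=(5,9) nearest=0 d=7 new=(4,4) → blocked by [0,4]×[4,6], reject
2. q=(39,10) nearest=0 d=37 new=(4,4) → blocked by [0,4]×[4,6], reject
3. q=(0,6) nearest=0 d=4 new=(0,4) → blocked by [0,4]×[4,6], reject
4. q=(9,10) nearest=0 d=8 new=(4,4) → blocked by [0,4]×[4,6], reject
5. q=(2,2) nearest=0 d=0 → coincident, reject
6. q=(19,5) nearest=0 d=17 new=(4,4) → blocked by [0,4]×[4,6], reject
7. q=(11,8) nearest=0 d=9 new=(4,4) → blocked by [0,4]×[4,6], reject
8. q=(18,10) nearest=0 d=16 new=(4,4) → blocked by [0,4]×[4,6], reject
9. q=(43,10) nearest=0 d=41 new=(4,4) → blocked by [0,4]×[4,6], reject
10. q=(41,9) nearest=0 d=39 new=(4,4) → blocked by [0,4]×[4,6], reject
11. q=(19,0) nearest=0 d=17 new=(4,0) → add node 1 parent=0 cost=2
12. q=(35,2) nearest=1 d=31 new=(6,2) → add node 2 parent=1 cost=4
13. q=(20,0) nearest=2 d=14 new=(8,0) → add node 3 parent=2 cost=6
14. q=(24,6) nearest=3 d=16 new=(10,2) → add node 4 parent=3 cost=8
15. q=(25,9) nearest=4 d=15 new=(12,4) → blocked by [10,17]×[3,5], reject
16. q=(23,7) nearest=4 d=13 new=(12,4) → blocked by [10,17]×[3,5], reject

Path: 0 1 2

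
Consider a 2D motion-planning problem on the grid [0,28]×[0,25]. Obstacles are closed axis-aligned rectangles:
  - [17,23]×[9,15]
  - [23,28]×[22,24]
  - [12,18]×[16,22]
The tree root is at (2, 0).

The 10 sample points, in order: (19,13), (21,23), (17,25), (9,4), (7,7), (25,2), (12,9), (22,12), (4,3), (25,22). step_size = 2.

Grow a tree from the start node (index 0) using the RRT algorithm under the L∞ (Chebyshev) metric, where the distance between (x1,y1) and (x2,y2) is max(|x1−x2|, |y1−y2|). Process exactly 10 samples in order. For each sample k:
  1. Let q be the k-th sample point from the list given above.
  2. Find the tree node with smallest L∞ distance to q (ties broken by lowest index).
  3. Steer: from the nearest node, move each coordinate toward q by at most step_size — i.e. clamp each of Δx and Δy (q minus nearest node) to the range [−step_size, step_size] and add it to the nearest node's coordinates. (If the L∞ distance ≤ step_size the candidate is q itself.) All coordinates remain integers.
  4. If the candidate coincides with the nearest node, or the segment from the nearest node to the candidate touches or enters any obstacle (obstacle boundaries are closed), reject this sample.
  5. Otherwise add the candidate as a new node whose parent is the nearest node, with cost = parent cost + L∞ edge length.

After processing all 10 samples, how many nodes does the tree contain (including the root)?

Node count: 11

1. q=(19,13) nearest=0 d=17 new=(4,2) → add node 1 parent=0 cost=2
2. q=(21,23) nearest=1 d=21 new=(6,4) → add node 2 parent=1 cost=4
3. q=(17,25) nearest=2 d=21 new=(8,6) → add node 3 parent=2 cost=6
4. q=(9,4) nearest=3 d=2 new=(9,4) → add node 4 parent=3 cost=8
5. q=(7,7) nearest=3 d=1 new=(7,7) → add node 5 parent=3 cost=7
6. q=(25,2) nearest=4 d=16 new=(11,2) → add node 6 parent=4 cost=10
7. q=(12,9) nearest=3 d=4 new=(10,8) → add node 7 parent=3 cost=8
8. q=(22,12) nearest=6 d=11 new=(13,4) → add node 8 parent=6 cost=12
9. q=(4,3) nearest=1 d=1 new=(4,3) → add node 9 parent=1 cost=3
10. q=(25,22) nearest=7 d=15 new=(12,10) → add node 10 parent=7 cost=10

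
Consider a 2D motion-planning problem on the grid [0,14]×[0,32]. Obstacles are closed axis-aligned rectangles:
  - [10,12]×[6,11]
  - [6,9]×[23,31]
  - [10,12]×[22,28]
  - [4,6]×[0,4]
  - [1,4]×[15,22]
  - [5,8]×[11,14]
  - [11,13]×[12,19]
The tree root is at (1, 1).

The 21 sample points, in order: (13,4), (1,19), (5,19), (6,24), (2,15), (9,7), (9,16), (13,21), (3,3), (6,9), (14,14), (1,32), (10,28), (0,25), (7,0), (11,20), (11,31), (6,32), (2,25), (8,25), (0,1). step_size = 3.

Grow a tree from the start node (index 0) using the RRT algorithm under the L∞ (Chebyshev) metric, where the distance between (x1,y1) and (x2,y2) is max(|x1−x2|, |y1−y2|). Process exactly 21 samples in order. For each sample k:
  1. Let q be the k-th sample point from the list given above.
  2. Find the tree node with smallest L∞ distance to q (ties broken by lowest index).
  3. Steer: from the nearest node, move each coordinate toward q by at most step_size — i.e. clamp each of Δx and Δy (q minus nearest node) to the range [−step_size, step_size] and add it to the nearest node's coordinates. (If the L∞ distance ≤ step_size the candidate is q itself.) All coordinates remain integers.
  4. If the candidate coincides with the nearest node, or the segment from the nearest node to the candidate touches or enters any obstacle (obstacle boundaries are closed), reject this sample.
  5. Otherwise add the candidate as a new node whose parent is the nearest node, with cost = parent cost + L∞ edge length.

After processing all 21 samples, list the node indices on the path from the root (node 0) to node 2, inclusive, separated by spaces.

Path: 0 1 2

1. q=(13,4) nearest=0 d=12 new=(4,4) → blocked by [4,6]×[0,4], reject
2. q=(1,19) nearest=0 d=18 new=(1,4) → add node 1 parent=0 cost=3
3. q=(5,19) nearest=1 d=15 new=(4,7) → add node 2 parent=1 cost=6
4. q=(6,24) nearest=2 d=17 new=(6,10) → add node 3 parent=2 cost=9
5. q=(2,15) nearest=3 d=5 new=(3,13) → blocked by [5,8]×[11,14], reject
6. q=(9,7) nearest=3 d=3 new=(9,7) → add node 4 parent=3 cost=12
7. q=(9,16) nearest=3 d=6 new=(9,13) → blocked by [5,8]×[11,14], reject
8. q=(13,21) nearest=3 d=11 new=(9,13) → blocked by [5,8]×[11,14], reject
9. q=(3,3) nearest=0 d=2 new=(3,3) → add node 5 parent=0 cost=2
10. q=(6,9) nearest=3 d=1 new=(6,9) → add node 6 parent=3 cost=10
11. q=(14,14) nearest=4 d=7 new=(12,10) → blocked by [10,12]×[6,11], reject
12. q=(1,32) nearest=3 d=22 new=(3,13) → blocked by [5,8]×[11,14], reject
13. q=(10,28) nearest=3 d=18 new=(9,13) → blocked by [5,8]×[11,14], reject
14. q=(0,25) nearest=3 d=15 new=(3,13) → blocked by [5,8]×[11,14], reject
15. q=(7,0) nearest=5 d=4 new=(6,0) → blocked by [4,6]×[0,4], reject
16. q=(11,20) nearest=3 d=10 new=(9,13) → blocked by [5,8]×[11,14], reject
17. q=(11,31) nearest=3 d=21 new=(9,13) → blocked by [5,8]×[11,14], reject
18. q=(6,32) nearest=3 d=22 new=(6,13) → blocked by [5,8]×[11,14], reject
19. q=(2,25) nearest=3 d=15 new=(3,13) → blocked by [5,8]×[11,14], reject
20. q=(8,25) nearest=3 d=15 new=(8,13) → blocked by [5,8]×[11,14], reject
21. q=(0,1) nearest=0 d=1 new=(0,1) → add node 7 parent=0 cost=1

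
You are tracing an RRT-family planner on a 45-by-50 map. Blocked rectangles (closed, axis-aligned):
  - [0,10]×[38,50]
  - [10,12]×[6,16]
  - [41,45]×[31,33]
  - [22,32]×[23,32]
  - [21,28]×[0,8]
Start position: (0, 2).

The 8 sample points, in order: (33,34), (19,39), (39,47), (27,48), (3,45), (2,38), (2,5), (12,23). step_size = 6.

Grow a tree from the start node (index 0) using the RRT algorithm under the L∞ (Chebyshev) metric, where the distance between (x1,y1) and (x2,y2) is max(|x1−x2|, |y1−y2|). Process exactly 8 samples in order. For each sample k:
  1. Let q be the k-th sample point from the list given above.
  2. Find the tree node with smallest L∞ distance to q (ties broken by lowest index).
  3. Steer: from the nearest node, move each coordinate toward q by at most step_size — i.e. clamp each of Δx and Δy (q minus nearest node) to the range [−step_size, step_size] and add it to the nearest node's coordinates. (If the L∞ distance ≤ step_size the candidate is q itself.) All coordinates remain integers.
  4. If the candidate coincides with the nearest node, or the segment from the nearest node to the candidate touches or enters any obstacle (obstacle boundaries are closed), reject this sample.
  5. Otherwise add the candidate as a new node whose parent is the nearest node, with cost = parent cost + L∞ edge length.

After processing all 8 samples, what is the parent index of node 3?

1. q=(33,34) nearest=0 d=33 new=(6,8) → add node 1 parent=0 cost=6
2. q=(19,39) nearest=1 d=31 new=(12,14) → blocked by [10,12]×[6,16], reject
3. q=(39,47) nearest=1 d=39 new=(12,14) → blocked by [10,12]×[6,16], reject
4. q=(27,48) nearest=1 d=40 new=(12,14) → blocked by [10,12]×[6,16], reject
5. q=(3,45) nearest=1 d=37 new=(3,14) → add node 2 parent=1 cost=12
6. q=(2,38) nearest=2 d=24 new=(2,20) → add node 3 parent=2 cost=18
7. q=(2,5) nearest=0 d=3 new=(2,5) → add node 4 parent=0 cost=3
8. q=(12,23) nearest=2 d=9 new=(9,20) → add node 5 parent=2 cost=18

Parent of node 3: 2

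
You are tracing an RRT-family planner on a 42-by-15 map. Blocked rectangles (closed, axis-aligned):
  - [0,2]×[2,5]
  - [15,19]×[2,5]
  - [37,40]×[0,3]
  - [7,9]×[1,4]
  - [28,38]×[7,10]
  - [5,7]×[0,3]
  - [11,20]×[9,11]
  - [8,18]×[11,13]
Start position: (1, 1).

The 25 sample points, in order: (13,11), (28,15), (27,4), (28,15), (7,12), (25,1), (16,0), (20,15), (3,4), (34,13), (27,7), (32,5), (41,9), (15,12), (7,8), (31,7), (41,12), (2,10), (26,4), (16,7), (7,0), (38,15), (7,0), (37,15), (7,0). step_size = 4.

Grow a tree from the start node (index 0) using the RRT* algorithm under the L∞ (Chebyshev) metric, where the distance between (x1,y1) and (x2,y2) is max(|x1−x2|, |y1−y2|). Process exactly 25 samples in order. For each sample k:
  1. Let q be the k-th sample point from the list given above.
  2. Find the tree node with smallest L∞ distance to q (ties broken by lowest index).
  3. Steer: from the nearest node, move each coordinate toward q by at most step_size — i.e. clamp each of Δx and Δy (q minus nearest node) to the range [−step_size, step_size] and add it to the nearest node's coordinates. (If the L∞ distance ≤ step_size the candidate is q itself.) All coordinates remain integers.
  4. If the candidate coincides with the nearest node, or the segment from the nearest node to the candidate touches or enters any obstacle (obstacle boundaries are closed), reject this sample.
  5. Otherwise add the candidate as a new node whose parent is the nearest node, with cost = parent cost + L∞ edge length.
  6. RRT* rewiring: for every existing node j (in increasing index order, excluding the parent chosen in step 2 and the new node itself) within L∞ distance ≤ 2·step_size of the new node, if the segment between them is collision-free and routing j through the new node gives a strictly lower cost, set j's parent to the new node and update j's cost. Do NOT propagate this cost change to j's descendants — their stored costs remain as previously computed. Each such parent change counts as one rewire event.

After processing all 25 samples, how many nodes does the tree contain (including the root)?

1. q=(13,11) nearest=0 d=12 new=(5,5) → blocked by [0,2]×[2,5], reject
2. q=(28,15) nearest=0 d=27 new=(5,5) → blocked by [0,2]×[2,5], reject
3. q=(27,4) nearest=0 d=26 new=(5,4) → add node 1 parent=0 cost=4
4. q=(28,15) nearest=1 d=23 new=(9,8) → add node 2 parent=1 cost=8
5. q=(7,12) nearest=2 d=4 new=(7,12) → add node 3 parent=2 cost=12
6. q=(25,1) nearest=2 d=16 new=(13,4) → add node 4 parent=2 cost=12
7. q=(16,0) nearest=4 d=4 new=(16,0) → add node 5 parent=4 cost=16
8. q=(20,15) nearest=2 d=11 new=(13,12) → blocked by [11,20]×[9,11], reject
9. q=(3,4) nearest=1 d=2 new=(3,4) → add node 6 parent=1 cost=6
10. q=(34,13) nearest=5 d=18 new=(20,4) → blocked by [15,19]×[2,5], reject
11. q=(27,7) nearest=5 d=11 new=(20,4) → blocked by [15,19]×[2,5], reject
12. q=(32,5) nearest=5 d=16 new=(20,4) → blocked by [15,19]×[2,5], reject
13. q=(41,9) nearest=5 d=25 new=(20,4) → blocked by [15,19]×[2,5], reject
14. q=(15,12) nearest=2 d=6 new=(13,12) → blocked by [11,20]×[9,11], reject
15. q=(7,8) nearest=2 d=2 new=(7,8) → add node 7 parent=2 cost=10
16. q=(31,7) nearest=5 d=15 new=(20,4) → blocked by [15,19]×[2,5], reject
17. q=(41,12) nearest=5 d=25 new=(20,4) → blocked by [15,19]×[2,5], reject
18. q=(2,10) nearest=3 d=5 new=(3,10) → add node 8 parent=3 cost=16
19. q=(26,4) nearest=5 d=10 new=(20,4) → blocked by [15,19]×[2,5], reject
20. q=(16,7) nearest=4 d=3 new=(16,7) → add node 9 parent=4 cost=15
21. q=(7,0) nearest=1 d=4 new=(7,0) → blocked by [5,7]×[0,3], reject
22. q=(38,15) nearest=5 d=22 new=(20,4) → blocked by [15,19]×[2,5], reject
23. q=(7,0) nearest=1 d=4 new=(7,0) → blocked by [5,7]×[0,3], reject
24. q=(37,15) nearest=5 d=21 new=(20,4) → blocked by [15,19]×[2,5], reject
25. q=(7,0) nearest=1 d=4 new=(7,0) → blocked by [5,7]×[0,3], reject

Node count: 10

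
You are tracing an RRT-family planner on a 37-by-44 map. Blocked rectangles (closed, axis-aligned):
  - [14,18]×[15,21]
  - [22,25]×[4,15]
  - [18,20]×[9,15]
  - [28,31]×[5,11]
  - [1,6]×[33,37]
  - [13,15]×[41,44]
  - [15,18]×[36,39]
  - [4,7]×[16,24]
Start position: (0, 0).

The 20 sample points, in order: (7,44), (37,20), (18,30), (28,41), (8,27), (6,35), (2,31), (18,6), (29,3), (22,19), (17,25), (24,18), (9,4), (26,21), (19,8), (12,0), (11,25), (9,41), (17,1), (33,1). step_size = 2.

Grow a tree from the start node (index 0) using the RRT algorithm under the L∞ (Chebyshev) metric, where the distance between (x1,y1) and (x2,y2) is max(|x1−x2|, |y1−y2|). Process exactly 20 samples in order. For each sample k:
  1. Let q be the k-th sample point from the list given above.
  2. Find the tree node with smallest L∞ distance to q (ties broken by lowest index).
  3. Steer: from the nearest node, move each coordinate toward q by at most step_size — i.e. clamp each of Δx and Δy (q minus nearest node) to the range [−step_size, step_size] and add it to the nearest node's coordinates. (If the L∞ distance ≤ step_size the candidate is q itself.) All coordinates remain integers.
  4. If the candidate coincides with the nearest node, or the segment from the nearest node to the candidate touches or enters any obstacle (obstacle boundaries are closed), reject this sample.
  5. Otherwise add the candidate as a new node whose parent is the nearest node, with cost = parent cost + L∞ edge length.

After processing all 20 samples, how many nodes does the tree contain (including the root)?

1. q=(7,44) nearest=0 d=44 new=(2,2) → add node 1 parent=0 cost=2
2. q=(37,20) nearest=1 d=35 new=(4,4) → add node 2 parent=1 cost=4
3. q=(18,30) nearest=2 d=26 new=(6,6) → add node 3 parent=2 cost=6
4. q=(28,41) nearest=3 d=35 new=(8,8) → add node 4 parent=3 cost=8
5. q=(8,27) nearest=4 d=19 new=(8,10) → add node 5 parent=4 cost=10
6. q=(6,35) nearest=5 d=25 new=(6,12) → add node 6 parent=5 cost=12
7. q=(2,31) nearest=6 d=19 new=(4,14) → add node 7 parent=6 cost=14
8. q=(18,6) nearest=4 d=10 new=(10,6) → add node 8 parent=4 cost=10
9. q=(29,3) nearest=8 d=19 new=(12,4) → add node 9 parent=8 cost=12
10. q=(22,19) nearest=8 d=13 new=(12,8) → add node 10 parent=8 cost=12
11. q=(17,25) nearest=6 d=13 new=(8,14) → add node 11 parent=6 cost=14
12. q=(24,18) nearest=10 d=12 new=(14,10) → add node 12 parent=10 cost=14
13. q=(9,4) nearest=8 d=2 new=(9,4) → add node 13 parent=8 cost=12
14. q=(26,21) nearest=12 d=12 new=(16,12) → add node 14 parent=12 cost=16
15. q=(19,8) nearest=14 d=4 new=(18,10) → blocked by [18,20]×[9,15], reject
16. q=(12,0) nearest=9 d=4 new=(12,2) → add node 15 parent=9 cost=14
17. q=(11,25) nearest=7 d=11 new=(6,16) → blocked by [4,7]×[16,24], reject
18. q=(9,41) nearest=7 d=27 new=(6,16) → blocked by [4,7]×[16,24], reject
19. q=(17,1) nearest=9 d=5 new=(14,2) → add node 16 parent=9 cost=14
20. q=(33,1) nearest=14 d=17 new=(18,10) → blocked by [18,20]×[9,15], reject

Node count: 17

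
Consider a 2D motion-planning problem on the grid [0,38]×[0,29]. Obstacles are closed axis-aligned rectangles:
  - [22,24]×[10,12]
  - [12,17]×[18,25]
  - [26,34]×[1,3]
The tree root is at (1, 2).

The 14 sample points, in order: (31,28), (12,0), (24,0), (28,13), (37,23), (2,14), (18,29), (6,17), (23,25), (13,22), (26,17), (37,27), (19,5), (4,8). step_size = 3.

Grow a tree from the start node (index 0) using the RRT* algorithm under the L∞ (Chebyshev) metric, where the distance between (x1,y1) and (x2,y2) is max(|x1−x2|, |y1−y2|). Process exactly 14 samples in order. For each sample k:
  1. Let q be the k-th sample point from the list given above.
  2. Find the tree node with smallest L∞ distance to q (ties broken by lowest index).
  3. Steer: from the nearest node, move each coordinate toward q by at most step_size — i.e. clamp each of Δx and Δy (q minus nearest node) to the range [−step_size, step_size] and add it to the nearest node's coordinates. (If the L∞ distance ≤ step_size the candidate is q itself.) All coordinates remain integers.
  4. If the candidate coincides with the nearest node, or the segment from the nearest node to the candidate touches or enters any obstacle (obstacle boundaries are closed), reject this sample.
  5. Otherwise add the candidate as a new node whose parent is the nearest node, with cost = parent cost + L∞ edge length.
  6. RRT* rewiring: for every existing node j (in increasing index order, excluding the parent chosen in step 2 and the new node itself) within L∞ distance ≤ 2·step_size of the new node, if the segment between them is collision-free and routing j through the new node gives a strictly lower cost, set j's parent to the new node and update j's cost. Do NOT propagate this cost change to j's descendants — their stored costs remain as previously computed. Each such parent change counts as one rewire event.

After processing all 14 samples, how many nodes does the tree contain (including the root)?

1. q=(31,28) nearest=0 d=30 new=(4,5) → add node 1 parent=0 cost=3
2. q=(12,0) nearest=1 d=8 new=(7,2) → add node 2 parent=1 cost=6
3. q=(24,0) nearest=2 d=17 new=(10,0) → add node 3 parent=2 cost=9
4. q=(28,13) nearest=3 d=18 new=(13,3) → add node 4 parent=3 cost=12
5. q=(37,23) nearest=4 d=24 new=(16,6) → add node 5 parent=4 cost=15
6. q=(2,14) nearest=1 d=9 new=(2,8) → add node 6 parent=1 cost=6
7. q=(18,29) nearest=6 d=21 new=(5,11) → add node 7 parent=6 cost=9
8. q=(6,17) nearest=7 d=6 new=(6,14) → add node 8 parent=7 cost=12
9. q=(23,25) nearest=8 d=17 new=(9,17) → add node 9 parent=8 cost=15
10. q=(13,22) nearest=9 d=5 new=(12,20) → blocked by [12,17]×[18,25], reject
11. q=(26,17) nearest=5 d=11 new=(19,9) → add node 10 parent=5 cost=18
12. q=(37,27) nearest=10 d=18 new=(22,12) → blocked by [22,24]×[10,12], reject
13. q=(19,5) nearest=5 d=3 new=(19,5) → add node 11 parent=5 cost=18
14. q=(4,8) nearest=6 d=2 new=(4,8) → add node 12 parent=6 cost=8

Node count: 13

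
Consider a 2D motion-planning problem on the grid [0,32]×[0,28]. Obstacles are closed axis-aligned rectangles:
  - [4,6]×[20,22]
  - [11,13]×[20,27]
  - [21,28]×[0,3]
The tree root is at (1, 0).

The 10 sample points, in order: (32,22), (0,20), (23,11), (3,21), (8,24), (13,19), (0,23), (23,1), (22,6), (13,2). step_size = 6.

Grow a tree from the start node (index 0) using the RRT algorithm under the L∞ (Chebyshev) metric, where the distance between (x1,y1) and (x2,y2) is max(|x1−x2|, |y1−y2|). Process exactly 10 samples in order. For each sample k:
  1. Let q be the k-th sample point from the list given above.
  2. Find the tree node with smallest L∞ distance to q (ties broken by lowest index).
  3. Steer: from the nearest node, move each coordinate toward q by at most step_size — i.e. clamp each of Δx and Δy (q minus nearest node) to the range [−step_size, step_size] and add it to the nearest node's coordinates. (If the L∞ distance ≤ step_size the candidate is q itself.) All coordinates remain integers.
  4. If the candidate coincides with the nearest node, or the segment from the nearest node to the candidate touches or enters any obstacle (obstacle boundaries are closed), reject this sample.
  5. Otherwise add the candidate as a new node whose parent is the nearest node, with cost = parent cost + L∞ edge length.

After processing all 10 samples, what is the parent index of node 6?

1. q=(32,22) nearest=0 d=31 new=(7,6) → add node 1 parent=0 cost=6
2. q=(0,20) nearest=1 d=14 new=(1,12) → add node 2 parent=1 cost=12
3. q=(23,11) nearest=1 d=16 new=(13,11) → add node 3 parent=1 cost=12
4. q=(3,21) nearest=2 d=9 new=(3,18) → add node 4 parent=2 cost=18
5. q=(8,24) nearest=4 d=6 new=(8,24) → blocked by [4,6]×[20,22], reject
6. q=(13,19) nearest=3 d=8 new=(13,17) → add node 5 parent=3 cost=18
7. q=(0,23) nearest=4 d=5 new=(0,23) → add node 6 parent=4 cost=23
8. q=(23,1) nearest=3 d=10 new=(19,5) → add node 7 parent=3 cost=18
9. q=(22,6) nearest=7 d=3 new=(22,6) → add node 8 parent=7 cost=21
10. q=(13,2) nearest=1 d=6 new=(13,2) → add node 9 parent=1 cost=12

Parent of node 6: 4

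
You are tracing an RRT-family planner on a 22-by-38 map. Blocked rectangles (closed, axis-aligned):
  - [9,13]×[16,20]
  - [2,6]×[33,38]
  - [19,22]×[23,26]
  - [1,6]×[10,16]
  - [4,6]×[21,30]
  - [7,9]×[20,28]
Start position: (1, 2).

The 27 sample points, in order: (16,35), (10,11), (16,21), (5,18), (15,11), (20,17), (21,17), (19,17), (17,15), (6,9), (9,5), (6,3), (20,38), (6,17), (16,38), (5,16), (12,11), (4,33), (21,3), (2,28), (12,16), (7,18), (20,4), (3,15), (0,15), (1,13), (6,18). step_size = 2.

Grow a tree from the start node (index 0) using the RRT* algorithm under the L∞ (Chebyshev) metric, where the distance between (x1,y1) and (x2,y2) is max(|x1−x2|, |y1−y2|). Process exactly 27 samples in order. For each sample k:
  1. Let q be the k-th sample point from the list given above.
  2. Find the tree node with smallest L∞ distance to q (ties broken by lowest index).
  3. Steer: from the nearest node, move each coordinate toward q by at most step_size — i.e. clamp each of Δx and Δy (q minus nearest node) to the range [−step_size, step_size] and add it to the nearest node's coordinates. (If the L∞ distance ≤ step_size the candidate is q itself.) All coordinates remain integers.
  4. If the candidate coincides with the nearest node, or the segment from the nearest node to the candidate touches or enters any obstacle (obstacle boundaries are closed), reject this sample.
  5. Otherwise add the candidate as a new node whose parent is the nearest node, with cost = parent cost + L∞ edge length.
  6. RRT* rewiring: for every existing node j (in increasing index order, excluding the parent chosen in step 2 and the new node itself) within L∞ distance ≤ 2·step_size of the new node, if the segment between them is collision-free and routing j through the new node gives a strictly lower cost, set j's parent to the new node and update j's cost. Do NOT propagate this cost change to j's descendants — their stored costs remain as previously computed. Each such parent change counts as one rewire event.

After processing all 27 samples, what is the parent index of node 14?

1. q=(16,35) nearest=0 d=33 new=(3,4) → add node 1 parent=0 cost=2
2. q=(10,11) nearest=1 d=7 new=(5,6) → add node 2 parent=1 cost=4
3. q=(16,21) nearest=2 d=15 new=(7,8) → add node 3 parent=2 cost=6
4. q=(5,18) nearest=3 d=10 new=(5,10) → blocked by [1,6]×[10,16], reject
5. q=(15,11) nearest=3 d=8 new=(9,10) → add node 4 parent=3 cost=8
6. q=(20,17) nearest=4 d=11 new=(11,12) → add node 5 parent=4 cost=10
7. q=(21,17) nearest=5 d=10 new=(13,14) → add node 6 parent=5 cost=12
8. q=(19,17) nearest=6 d=6 new=(15,16) → add node 7 parent=6 cost=14
9. q=(17,15) nearest=7 d=2 new=(17,15) → add node 8 parent=7 cost=16
10. q=(6,9) nearest=3 d=1 new=(6,9) → add node 9 parent=3 cost=7
11. q=(9,5) nearest=3 d=3 new=(9,6) → add node 10 parent=3 cost=8
12. q=(6,3) nearest=1 d=3 new=(5,3) → add node 11 parent=1 cost=4
13. q=(20,38) nearest=7 d=22 new=(17,18) → add node 12 parent=7 cost=16
14. q=(6,17) nearest=5 d=5 new=(9,14) → add node 13 parent=5 cost=12
15. q=(16,38) nearest=12 d=20 new=(16,20) → add node 14 parent=12 cost=18
16. q=(5,16) nearest=13 d=4 new=(7,16) → add node 15 parent=13 cost=14
17. q=(12,11) nearest=5 d=1 new=(12,11) → add node 16 parent=5 cost=11
18. q=(4,33) nearest=14 d=13 new=(14,22) → add node 17 parent=14 cost=20
19. q=(21,3) nearest=16 d=9 new=(14,9) → add node 18 parent=16 cost=13
20. q=(2,28) nearest=15 d=12 new=(5,18) → add node 19 parent=15 cost=16
21. q=(12,16) nearest=6 d=2 new=(12,16) → blocked by [9,13]×[16,20], reject
22. q=(7,18) nearest=15 d=2 new=(7,18) → add node 20 parent=15 cost=16
23. q=(20,4) nearest=18 d=6 new=(16,7) → add node 21 parent=18 cost=15
24. q=(3,15) nearest=19 d=3 new=(3,16) → blocked by [1,6]×[10,16], reject
25. q=(0,15) nearest=19 d=5 new=(3,16) → blocked by [1,6]×[10,16], reject
26. q=(1,13) nearest=9 d=5 new=(4,11) → blocked by [1,6]×[10,16], reject
27. q=(6,18) nearest=19 d=1 new=(6,18) → add node 22 parent=19 cost=17

Parent of node 14: 12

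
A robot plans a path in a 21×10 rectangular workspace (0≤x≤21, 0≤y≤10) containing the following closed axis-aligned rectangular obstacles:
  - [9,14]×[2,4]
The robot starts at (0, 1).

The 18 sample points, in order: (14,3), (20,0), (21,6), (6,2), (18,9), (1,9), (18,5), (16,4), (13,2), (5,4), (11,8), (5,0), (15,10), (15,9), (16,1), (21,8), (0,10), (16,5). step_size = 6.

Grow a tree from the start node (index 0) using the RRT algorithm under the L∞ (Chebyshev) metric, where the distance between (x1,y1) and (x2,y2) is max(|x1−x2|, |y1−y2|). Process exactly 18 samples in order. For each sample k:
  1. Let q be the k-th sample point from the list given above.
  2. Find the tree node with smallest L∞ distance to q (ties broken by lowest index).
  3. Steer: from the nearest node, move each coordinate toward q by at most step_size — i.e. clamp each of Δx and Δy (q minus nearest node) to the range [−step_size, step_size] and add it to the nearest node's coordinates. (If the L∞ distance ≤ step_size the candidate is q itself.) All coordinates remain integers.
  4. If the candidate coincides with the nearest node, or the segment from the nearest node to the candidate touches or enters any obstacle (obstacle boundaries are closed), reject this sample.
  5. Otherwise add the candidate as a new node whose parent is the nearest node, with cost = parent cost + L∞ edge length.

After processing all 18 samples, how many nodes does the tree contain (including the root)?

Node count: 16

1. q=(14,3) nearest=0 d=14 new=(6,3) → add node 1 parent=0 cost=6
2. q=(20,0) nearest=1 d=14 new=(12,0) → add node 2 parent=1 cost=12
3. q=(21,6) nearest=2 d=9 new=(18,6) → blocked by [9,14]×[2,4], reject
4. q=(6,2) nearest=1 d=1 new=(6,2) → add node 3 parent=1 cost=7
5. q=(18,9) nearest=2 d=9 new=(18,6) → blocked by [9,14]×[2,4], reject
6. q=(1,9) nearest=1 d=6 new=(1,9) → add node 4 parent=1 cost=12
7. q=(18,5) nearest=2 d=6 new=(18,5) → add node 5 parent=2 cost=18
8. q=(16,4) nearest=5 d=2 new=(16,4) → add node 6 parent=5 cost=20
9. q=(13,2) nearest=2 d=2 new=(13,2) → blocked by [9,14]×[2,4], reject
10. q=(5,4) nearest=1 d=1 new=(5,4) → add node 7 parent=1 cost=7
11. q=(11,8) nearest=1 d=5 new=(11,8) → add node 8 parent=1 cost=11
12. q=(5,0) nearest=3 d=2 new=(5,0) → add node 9 parent=3 cost=9
13. q=(15,10) nearest=8 d=4 new=(15,10) → add node 10 parent=8 cost=15
14. q=(15,9) nearest=10 d=1 new=(15,9) → add node 11 parent=10 cost=16
15. q=(16,1) nearest=6 d=3 new=(16,1) → add node 12 parent=6 cost=23
16. q=(21,8) nearest=5 d=3 new=(21,8) → add node 13 parent=5 cost=21
17. q=(0,10) nearest=4 d=1 new=(0,10) → add node 14 parent=4 cost=13
18. q=(16,5) nearest=6 d=1 new=(16,5) → add node 15 parent=6 cost=21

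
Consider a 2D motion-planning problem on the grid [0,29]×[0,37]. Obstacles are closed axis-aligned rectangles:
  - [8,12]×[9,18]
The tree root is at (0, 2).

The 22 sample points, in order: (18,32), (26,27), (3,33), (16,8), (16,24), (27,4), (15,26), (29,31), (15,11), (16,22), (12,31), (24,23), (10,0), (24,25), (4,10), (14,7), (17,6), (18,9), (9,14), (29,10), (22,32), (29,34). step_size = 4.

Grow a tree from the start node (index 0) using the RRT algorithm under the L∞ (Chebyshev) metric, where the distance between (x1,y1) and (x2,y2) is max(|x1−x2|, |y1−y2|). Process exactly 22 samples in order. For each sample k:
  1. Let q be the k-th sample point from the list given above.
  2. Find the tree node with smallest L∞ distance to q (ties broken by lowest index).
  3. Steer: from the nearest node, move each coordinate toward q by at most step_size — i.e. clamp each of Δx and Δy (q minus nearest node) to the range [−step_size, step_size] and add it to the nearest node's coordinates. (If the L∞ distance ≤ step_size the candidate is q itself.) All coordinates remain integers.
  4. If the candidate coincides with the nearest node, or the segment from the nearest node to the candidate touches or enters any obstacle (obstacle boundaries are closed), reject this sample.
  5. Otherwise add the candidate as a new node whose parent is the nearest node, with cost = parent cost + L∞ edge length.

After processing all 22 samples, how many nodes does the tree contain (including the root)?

Node count: 12

1. q=(18,32) nearest=0 d=30 new=(4,6) → add node 1 parent=0 cost=4
2. q=(26,27) nearest=1 d=22 new=(8,10) → blocked by [8,12]×[9,18], reject
3. q=(3,33) nearest=1 d=27 new=(3,10) → add node 2 parent=1 cost=8
4. q=(16,8) nearest=1 d=12 new=(8,8) → add node 3 parent=1 cost=8
5. q=(16,24) nearest=2 d=14 new=(7,14) → add node 4 parent=2 cost=12
6. q=(27,4) nearest=3 d=19 new=(12,4) → add node 5 parent=3 cost=12
7. q=(15,26) nearest=4 d=12 new=(11,18) → blocked by [8,12]×[9,18], reject
8. q=(29,31) nearest=4 d=22 new=(11,18) → blocked by [8,12]×[9,18], reject
9. q=(15,11) nearest=3 d=7 new=(12,11) → blocked by [8,12]×[9,18], reject
10. q=(16,22) nearest=4 d=9 new=(11,18) → blocked by [8,12]×[9,18], reject
11. q=(12,31) nearest=4 d=17 new=(11,18) → blocked by [8,12]×[9,18], reject
12. q=(24,23) nearest=3 d=16 new=(12,12) → blocked by [8,12]×[9,18], reject
13. q=(10,0) nearest=5 d=4 new=(10,0) → add node 6 parent=5 cost=16
14. q=(24,25) nearest=3 d=17 new=(12,12) → blocked by [8,12]×[9,18], reject
15. q=(4,10) nearest=2 d=1 new=(4,10) → add node 7 parent=2 cost=9
16. q=(14,7) nearest=5 d=3 new=(14,7) → add node 8 parent=5 cost=15
17. q=(17,6) nearest=8 d=3 new=(17,6) → add node 9 parent=8 cost=18
18. q=(18,9) nearest=9 d=3 new=(18,9) → add node 10 parent=9 cost=21
19. q=(9,14) nearest=4 d=2 new=(9,14) → blocked by [8,12]×[9,18], reject
20. q=(29,10) nearest=10 d=11 new=(22,10) → add node 11 parent=10 cost=25
21. q=(22,32) nearest=4 d=18 new=(11,18) → blocked by [8,12]×[9,18], reject
22. q=(29,34) nearest=4 d=22 new=(11,18) → blocked by [8,12]×[9,18], reject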